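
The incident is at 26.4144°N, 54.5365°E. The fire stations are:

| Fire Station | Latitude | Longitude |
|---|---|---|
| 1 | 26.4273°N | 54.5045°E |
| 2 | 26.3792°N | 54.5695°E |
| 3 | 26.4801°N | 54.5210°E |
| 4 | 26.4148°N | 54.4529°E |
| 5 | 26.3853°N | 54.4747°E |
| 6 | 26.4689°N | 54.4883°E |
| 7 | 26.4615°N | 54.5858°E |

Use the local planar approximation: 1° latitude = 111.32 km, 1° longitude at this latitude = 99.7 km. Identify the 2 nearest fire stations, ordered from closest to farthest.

Distances from 26.4144°N, 54.5365°E:
1: √((0.0129·111.32)² + (-0.0320·99.7)²) = √(2.062176 + 10.178652) = 3.4987 km
2: √((-0.0352·111.32)² + (0.0330·99.7)²) = √(15.354360 + 10.824758) = 5.1166 km
3: √((0.0657·111.32)² + (-0.0155·99.7)²) = √(53.490559 + 2.388107) = 7.4752 km
4: √((0.0004·111.32)² + (-0.0836·99.7)²) = √(0.001983 + 69.470891) = 8.3350 km
5: √((-0.0291·111.32)² + (-0.0618·99.7)²) = √(10.493790 + 37.963589) = 6.9611 km
6: √((0.0545·111.32)² + (-0.0482·99.7)²) = √(36.807761 + 23.093215) = 7.7396 km
7: √((0.0471·111.32)² + (0.0493·99.7)²) = √(27.490853 + 24.159289) = 7.1868 km
Sorted: 1 (3.4987 km) < 2 (5.1166 km) < 5 (6.9611 km) < 7 (7.1868 km) < …

1, 2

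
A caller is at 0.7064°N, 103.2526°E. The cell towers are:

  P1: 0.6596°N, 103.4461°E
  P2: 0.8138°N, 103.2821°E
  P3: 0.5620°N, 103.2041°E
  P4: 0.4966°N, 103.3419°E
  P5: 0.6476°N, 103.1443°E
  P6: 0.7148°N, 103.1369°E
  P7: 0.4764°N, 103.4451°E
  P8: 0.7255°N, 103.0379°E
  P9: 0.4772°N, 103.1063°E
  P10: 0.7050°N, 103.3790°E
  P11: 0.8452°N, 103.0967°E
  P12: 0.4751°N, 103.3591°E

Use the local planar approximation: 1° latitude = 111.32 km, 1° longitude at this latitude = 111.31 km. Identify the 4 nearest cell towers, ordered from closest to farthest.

Distances from 0.7064°N, 103.2526°E:
P1: 22.1596 km
P2: 12.3985 km
P3: 16.9569 km
P4: 25.3822 km
P5: 13.7173 km
P6: 12.9125 km
P7: 33.3866 km
P8: 23.9927 km
P9: 30.2685 km
P10: 14.0704 km
P11: 23.2352 km
P12: 28.3462 km
Sorted: P2 (12.3985 km) < P6 (12.9125 km) < P5 (13.7173 km) < P10 (14.0704 km) < P3 (16.9569 km) < P1 (22.1596 km) < …

P2, P6, P5, P10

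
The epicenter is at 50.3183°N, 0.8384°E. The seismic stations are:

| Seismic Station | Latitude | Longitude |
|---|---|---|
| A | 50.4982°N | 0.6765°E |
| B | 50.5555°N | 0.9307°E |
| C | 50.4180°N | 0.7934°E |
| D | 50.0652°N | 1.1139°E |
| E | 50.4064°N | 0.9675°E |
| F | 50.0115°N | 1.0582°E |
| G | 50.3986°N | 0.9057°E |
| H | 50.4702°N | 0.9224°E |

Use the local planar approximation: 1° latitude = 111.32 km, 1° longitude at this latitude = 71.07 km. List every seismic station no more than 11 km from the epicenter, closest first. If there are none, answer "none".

Distances from 50.3183°N, 0.8384°E:
A: √((0.1799·111.32)² + (-0.1619·71.07)²) = √(401.059421 + 132.393398) = 23.0966 km
B: √((0.2372·111.32)² + (0.0923·71.07)²) = √(697.229517 + 43.030464) = 27.2077 km
C: √((0.0997·111.32)² + (-0.0450·71.07)²) = √(123.179011 + 10.228163) = 11.5502 km
D: √((-0.2531·111.32)² + (0.2755·71.07)²) = √(793.835809 + 383.367981) = 34.3104 km
E: √((0.0881·111.32)² + (0.1291·71.07)²) = √(96.182976 + 84.183139) = 13.4300 km
F: √((-0.3068·111.32)² + (0.2198·71.07)²) = √(1166.425770 + 244.021452) = 37.5559 km
G: √((0.0803·111.32)² + (0.0673·71.07)²) = √(79.905649 + 22.877194) = 10.1382 km
H: √((0.1519·111.32)² + (0.0840·71.07)²) = √(285.931461 + 35.639467) = 17.9324 km
Threshold 11 km: G (10.1382 km) is within range.

G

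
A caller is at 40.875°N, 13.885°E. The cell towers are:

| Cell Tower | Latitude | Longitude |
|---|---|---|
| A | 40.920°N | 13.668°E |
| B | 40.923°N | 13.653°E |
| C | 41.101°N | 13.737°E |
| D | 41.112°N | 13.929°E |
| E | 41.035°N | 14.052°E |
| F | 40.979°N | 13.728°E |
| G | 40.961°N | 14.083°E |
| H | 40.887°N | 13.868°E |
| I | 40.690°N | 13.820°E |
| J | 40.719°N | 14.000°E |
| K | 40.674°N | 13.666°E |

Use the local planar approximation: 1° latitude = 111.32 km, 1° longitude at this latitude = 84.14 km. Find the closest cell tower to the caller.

H

Distances from 40.875°N, 13.885°E:
A: 18.933 km
B: 20.239 km
C: 28.072 km
D: 26.641 km
E: 22.687 km
F: 17.565 km
G: 19.215 km
H: 1.957 km
I: 21.308 km
J: 19.880 km
K: 28.986 km
Minimum: H at 1.957 km.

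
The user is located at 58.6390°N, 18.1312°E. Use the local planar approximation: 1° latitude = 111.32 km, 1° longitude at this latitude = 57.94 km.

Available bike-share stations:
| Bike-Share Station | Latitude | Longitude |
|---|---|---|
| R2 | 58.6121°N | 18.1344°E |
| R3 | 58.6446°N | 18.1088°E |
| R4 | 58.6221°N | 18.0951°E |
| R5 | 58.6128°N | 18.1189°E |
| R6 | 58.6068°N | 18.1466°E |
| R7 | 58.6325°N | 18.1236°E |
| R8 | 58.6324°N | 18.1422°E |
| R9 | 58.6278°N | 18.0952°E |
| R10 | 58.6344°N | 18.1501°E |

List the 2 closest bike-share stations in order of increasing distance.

R7, R8

Distances from 58.6390°N, 18.1312°E:
R2: √((-0.0269·111.32)² + (0.0032·57.94)²) = √(8.967078 + 0.034376) = 3.0002 km
R3: √((0.0056·111.32)² + (-0.0224·57.94)²) = √(0.388618 + 1.684430) = 1.4398 km
R4: √((-0.0169·111.32)² + (-0.0361·57.94)²) = √(3.539320 + 4.374933) = 2.8132 km
R5: √((-0.0262·111.32)² + (-0.0123·57.94)²) = √(8.506462 + 0.507887) = 3.0024 km
R6: √((-0.0322·111.32)² + (0.0154·57.94)²) = √(12.848669 + 0.796156) = 3.6939 km
R7: √((-0.0065·111.32)² + (-0.0076·57.94)²) = √(0.523568 + 0.193903) = 0.8470 km
R8: √((-0.0066·111.32)² + (0.0110·57.94)²) = √(0.539802 + 0.406202) = 0.9726 km
R9: √((-0.0112·111.32)² + (-0.0360·57.94)²) = √(1.554470 + 4.350729) = 2.4301 km
R10: √((-0.0046·111.32)² + (0.0189·57.94)²) = √(0.262218 + 1.199170) = 1.2089 km
Sorted: R7 (0.8470 km) < R8 (0.9726 km) < R10 (1.2089 km) < R3 (1.4398 km) < …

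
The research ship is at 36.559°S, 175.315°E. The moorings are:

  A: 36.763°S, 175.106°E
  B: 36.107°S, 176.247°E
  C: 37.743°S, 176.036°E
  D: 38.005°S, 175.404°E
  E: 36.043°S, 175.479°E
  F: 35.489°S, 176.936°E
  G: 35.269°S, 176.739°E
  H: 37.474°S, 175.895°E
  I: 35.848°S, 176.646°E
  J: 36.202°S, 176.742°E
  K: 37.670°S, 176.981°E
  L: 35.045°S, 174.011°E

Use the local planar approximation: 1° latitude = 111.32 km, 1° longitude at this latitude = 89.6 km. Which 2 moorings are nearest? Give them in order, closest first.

A, E

Distances from 36.559°S, 175.315°E:
A: √((-0.204·111.32)² + (-0.209·89.6)²) = √(515.71140 + 350.67806) = 29.434 km
B: √((0.452·111.32)² + (0.932·89.6)²) = √(2531.76426 + 6973.45245) = 97.495 km
C: √((-1.184·111.32)² + (0.721·89.6)²) = √(17371.99918 + 4173.36672) = 146.783 km
D: √((-1.446·111.32)² + (0.089·89.6)²) = √(25910.92882 + 63.59106) = 161.166 km
E: √((0.516·111.32)² + (0.164·89.6)²) = √(3299.48227 + 215.92539) = 59.291 km
F: √((1.070·111.32)² + (1.621·89.6)²) = √(14187.76383 + 21095.12237) = 187.837 km
G: √((1.290·111.32)² + (1.424·89.6)²) = √(20621.76417 + 16279.31017) = 192.097 km
H: √((-0.915·111.32)² + (0.580·89.6)²) = √(10375.01142 + 2700.67302) = 114.349 km
I: √((0.711·111.32)² + (1.331·89.6)²) = √(6264.48822 + 14222.37516) = 143.132 km
J: √((0.357·111.32)² + (1.427·89.6)²) = √(1579.36616 + 16347.97502) = 133.893 km
K: √((-1.111·111.32)² + (1.666·89.6)²) = √(15295.88160 + 22282.60766) = 193.852 km
L: √((1.514·111.32)² + (-1.304·89.6)²) = √(28405.21924 + 13651.21171) = 205.077 km
Sorted: A (29.434 km) < E (59.291 km) < B (97.495 km) < H (114.349 km) < …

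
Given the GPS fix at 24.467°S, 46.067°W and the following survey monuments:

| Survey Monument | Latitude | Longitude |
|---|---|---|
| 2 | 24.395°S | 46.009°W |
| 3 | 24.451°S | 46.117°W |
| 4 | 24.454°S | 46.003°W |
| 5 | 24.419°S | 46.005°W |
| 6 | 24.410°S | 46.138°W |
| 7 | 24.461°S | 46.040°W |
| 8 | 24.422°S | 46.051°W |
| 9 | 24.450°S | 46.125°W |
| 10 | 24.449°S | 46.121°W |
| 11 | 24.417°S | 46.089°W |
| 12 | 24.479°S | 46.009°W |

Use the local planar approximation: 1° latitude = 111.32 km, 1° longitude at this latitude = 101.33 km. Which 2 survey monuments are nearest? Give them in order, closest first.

Distances from 24.467°S, 46.067°W:
2: √((0.072·111.32)² + (0.058·101.33)²) = √(64.24087 + 34.54077) = 9.939 km
3: √((0.016·111.32)² + (-0.050·101.33)²) = √(3.17239 + 25.66942) = 5.370 km
4: √((0.013·111.32)² + (0.064·101.33)²) = √(2.09427 + 42.05678) = 6.645 km
5: √((0.048·111.32)² + (0.062·101.33)²) = √(28.55150 + 39.46930) = 8.247 km
6: √((0.057·111.32)² + (-0.071·101.33)²) = √(40.26207 + 51.75982) = 9.593 km
7: √((0.006·111.32)² + (0.027·101.33)²) = √(0.44612 + 7.48520) = 2.816 km
8: √((0.045·111.32)² + (0.016·101.33)²) = √(25.09409 + 2.62855) = 5.265 km
9: √((0.017·111.32)² + (-0.058·101.33)²) = √(3.58133 + 34.54077) = 6.174 km
10: √((0.018·111.32)² + (-0.054·101.33)²) = √(4.01505 + 29.94081) = 5.827 km
11: √((0.050·111.32)² + (-0.022·101.33)²) = √(30.98036 + 4.96960) = 5.996 km
12: √((-0.012·111.32)² + (0.058·101.33)²) = √(1.78447 + 34.54077) = 6.027 km
Sorted: 7 (2.816 km) < 8 (5.265 km) < 3 (5.370 km) < 10 (5.827 km) < …

7, 8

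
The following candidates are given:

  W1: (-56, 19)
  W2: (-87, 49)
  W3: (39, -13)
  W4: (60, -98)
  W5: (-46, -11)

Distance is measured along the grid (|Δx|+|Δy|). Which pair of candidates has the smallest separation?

Pairwise distances:
W1–W2: |-31| + |30| = 31 + 30 = 61
W1–W3: |95| + |-32| = 95 + 32 = 127
W1–W4: |116| + |-117| = 116 + 117 = 233
W1–W5: |10| + |-30| = 10 + 30 = 40
W2–W3: |126| + |-62| = 126 + 62 = 188
W2–W4: |147| + |-147| = 147 + 147 = 294
W2–W5: |41| + |-60| = 41 + 60 = 101
W3–W4: |21| + |-85| = 21 + 85 = 106
W3–W5: |-85| + |2| = 85 + 2 = 87
W4–W5: |-106| + |87| = 106 + 87 = 193
Closest pair: W1–W5 at 40.

W1 and W5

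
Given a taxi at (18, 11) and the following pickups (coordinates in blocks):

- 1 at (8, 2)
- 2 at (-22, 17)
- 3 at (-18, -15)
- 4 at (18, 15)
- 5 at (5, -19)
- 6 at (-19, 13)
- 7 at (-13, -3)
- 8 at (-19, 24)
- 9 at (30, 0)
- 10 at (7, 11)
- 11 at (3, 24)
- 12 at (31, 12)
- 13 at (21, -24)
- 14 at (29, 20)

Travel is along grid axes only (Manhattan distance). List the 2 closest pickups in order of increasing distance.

4, 10

Distances from (18, 11):
1: |-10| + |-9| = 10 + 9 = 19 blocks
2: |-40| + |6| = 40 + 6 = 46 blocks
3: |-36| + |-26| = 36 + 26 = 62 blocks
4: |0| + |4| = 0 + 4 = 4 blocks
5: |-13| + |-30| = 13 + 30 = 43 blocks
6: |-37| + |2| = 37 + 2 = 39 blocks
7: |-31| + |-14| = 31 + 14 = 45 blocks
8: |-37| + |13| = 37 + 13 = 50 blocks
9: |12| + |-11| = 12 + 11 = 23 blocks
10: |-11| + |0| = 11 + 0 = 11 blocks
11: |-15| + |13| = 15 + 13 = 28 blocks
12: |13| + |1| = 13 + 1 = 14 blocks
13: |3| + |-35| = 3 + 35 = 38 blocks
14: |11| + |9| = 11 + 9 = 20 blocks
Sorted: 4 (4 blocks) < 10 (11 blocks) < 12 (14 blocks) < 1 (19 blocks) < …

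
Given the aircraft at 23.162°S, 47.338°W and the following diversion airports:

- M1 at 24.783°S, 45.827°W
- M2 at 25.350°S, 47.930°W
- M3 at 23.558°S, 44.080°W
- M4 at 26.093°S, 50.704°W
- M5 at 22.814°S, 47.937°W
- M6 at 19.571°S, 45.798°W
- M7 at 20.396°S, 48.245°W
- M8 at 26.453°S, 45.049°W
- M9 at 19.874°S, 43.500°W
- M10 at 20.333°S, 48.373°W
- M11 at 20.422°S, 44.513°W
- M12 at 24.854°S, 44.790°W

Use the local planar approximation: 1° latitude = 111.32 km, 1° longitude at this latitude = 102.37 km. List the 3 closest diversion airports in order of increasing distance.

Distances from 23.162°S, 47.338°W:
M1: √((-1.621·111.32)² + (1.511·102.37)²) = √(32562.10145 + 23926.23342) = 237.673 km
M2: √((-2.188·111.32)² + (-0.592·102.37)²) = √(59325.44857 + 3672.72846) = 250.994 km
M3: √((-0.396·111.32)² + (3.258·102.37)²) = √(1943.28620 + 111236.56428) = 336.422 km
M4: √((-2.931·111.32)² + (-3.366·102.37)²) = √(106457.93364 + 118733.59837) = 474.543 km
M5: √((0.348·111.32)² + (-0.599·102.37)²) = √(1500.73801 + 3760.09702) = 72.532 km
M6: √((3.591·111.32)² + (1.540·102.37)²) = √(159800.15844 + 24853.45944) = 429.713 km
M7: √((2.766·111.32)² + (-0.907·102.37)²) = √(94809.25782 + 8621.04636) = 321.606 km
M8: √((-3.291·111.32)² + (2.289·102.37)²) = √(134215.34124 + 54908.17282) = 434.883 km
M9: √((3.288·111.32)² + (3.838·102.37)²) = √(133970.75753 + 154367.31396) = 536.971 km
M10: √((2.829·111.32)² + (-1.035·102.37)²) = √(99177.30213 + 11226.02761) = 332.270 km
M11: √((2.740·111.32)² + (2.825·102.37)²) = √(93035.24828 + 83633.89262) = 420.320 km
M12: √((-1.692·111.32)² + (2.548·102.37)²) = √(35477.01836 + 68036.85872) = 321.736 km
Sorted: M5 (72.532 km) < M1 (237.673 km) < M2 (250.994 km) < M7 (321.606 km) < M12 (321.736 km) < …

M5, M1, M2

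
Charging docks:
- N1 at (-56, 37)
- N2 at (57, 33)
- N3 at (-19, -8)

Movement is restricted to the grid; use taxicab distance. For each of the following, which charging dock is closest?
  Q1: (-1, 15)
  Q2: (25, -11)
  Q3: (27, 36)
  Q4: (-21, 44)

Q1 at (-1, 15):
  N1: |-55| + |22| = 55 + 22 = 77
  N2: |58| + |18| = 58 + 18 = 76
  N3: |-18| + |-23| = 18 + 23 = 41
  → nearest: N3 (41)
Q2 at (25, -11):
  N1: |-81| + |48| = 81 + 48 = 129
  N2: |32| + |44| = 32 + 44 = 76
  N3: |-44| + |3| = 44 + 3 = 47
  → nearest: N3 (47)
Q3 at (27, 36):
  N1: |-83| + |1| = 83 + 1 = 84
  N2: |30| + |-3| = 30 + 3 = 33
  N3: |-46| + |-44| = 46 + 44 = 90
  → nearest: N2 (33)
Q4 at (-21, 44):
  N1: |-35| + |-7| = 35 + 7 = 42
  N2: |78| + |-11| = 78 + 11 = 89
  N3: |2| + |-52| = 2 + 52 = 54
  → nearest: N1 (42)

Q1→N3; Q2→N3; Q3→N2; Q4→N1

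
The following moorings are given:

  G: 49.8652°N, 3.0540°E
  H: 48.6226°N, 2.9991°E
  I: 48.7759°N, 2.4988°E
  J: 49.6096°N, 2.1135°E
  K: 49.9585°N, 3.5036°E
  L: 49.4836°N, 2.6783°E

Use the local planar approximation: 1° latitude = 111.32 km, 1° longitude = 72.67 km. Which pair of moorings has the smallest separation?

Pairwise distances:
G–K: 34.2835 km
H–I: 40.1627 km
J–L: 43.3745 km
G–L: 50.4968 km
G–J: 74.0324 km
I–L: 79.8538 km
K–L: 79.9484 km
I–J: 96.9392 km
H–L: 98.6409 km
J–K: 108.2278 km
H–J: 127.3334 km
G–I: 127.7968 km
G–H: 138.3838 km
I–K: 150.5413 km
H–K: 153.1649 km
Closest pair: G–K at 34.2835 km.

G and K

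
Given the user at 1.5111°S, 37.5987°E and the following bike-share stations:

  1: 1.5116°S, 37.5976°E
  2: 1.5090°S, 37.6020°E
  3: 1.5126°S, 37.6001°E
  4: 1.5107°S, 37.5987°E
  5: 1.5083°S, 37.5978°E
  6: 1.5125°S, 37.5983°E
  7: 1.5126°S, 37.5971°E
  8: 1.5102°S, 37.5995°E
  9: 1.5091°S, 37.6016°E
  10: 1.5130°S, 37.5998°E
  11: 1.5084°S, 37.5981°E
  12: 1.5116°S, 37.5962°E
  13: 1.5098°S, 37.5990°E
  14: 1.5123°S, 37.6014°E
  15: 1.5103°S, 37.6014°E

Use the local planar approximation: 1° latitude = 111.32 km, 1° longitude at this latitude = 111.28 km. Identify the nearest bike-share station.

Distances from 1.5111°S, 37.5987°E:
1: 0.1345 km
2: 0.4353 km
3: 0.2284 km
4: 0.0445 km
5: 0.3274 km
6: 0.1621 km
7: 0.2441 km
8: 0.1340 km
9: 0.3921 km
10: 0.2444 km
11: 0.3079 km
12: 0.2837 km
13: 0.1485 km
14: 0.3288 km
15: 0.3134 km
Minimum: 4 at 0.0445 km.

4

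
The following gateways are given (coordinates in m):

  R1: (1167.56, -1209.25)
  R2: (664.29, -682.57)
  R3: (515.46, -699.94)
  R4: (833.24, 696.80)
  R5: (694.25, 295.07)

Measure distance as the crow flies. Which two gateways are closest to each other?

R2 and R3

Pairwise distances:
R1–R2: √((-503.27)² + (526.68)²) = √(253280.6929 + 277391.8224) = 728.47 m
R1–R3: √((-652.10)² + (509.31)²) = √(425234.4100 + 259396.6761) = 827.42 m
R1–R4: √((-334.32)² + (1906.05)²) = √(111769.8624 + 3633026.6025) = 1935.15 m
R1–R5: √((-473.31)² + (1504.32)²) = √(224022.3561 + 2262978.6624) = 1577.02 m
R2–R3: √((-148.83)² + (-17.37)²) = √(22150.3689 + 301.7169) = 149.84 m
R2–R4: √((168.95)² + (1379.37)²) = √(28544.1025 + 1902661.5969) = 1389.68 m
R2–R5: √((29.96)² + (977.64)²) = √(897.6016 + 955779.9696) = 978.10 m
R3–R4: √((317.78)² + (1396.74)²) = √(100984.1284 + 1950882.6276) = 1432.43 m
R3–R5: √((178.79)² + (995.01)²) = √(31965.8641 + 990044.9001) = 1010.95 m
R4–R5: √((-138.99)² + (-401.73)²) = √(19318.2201 + 161386.9929) = 425.09 m
Closest pair: R2–R3 at 149.84 m.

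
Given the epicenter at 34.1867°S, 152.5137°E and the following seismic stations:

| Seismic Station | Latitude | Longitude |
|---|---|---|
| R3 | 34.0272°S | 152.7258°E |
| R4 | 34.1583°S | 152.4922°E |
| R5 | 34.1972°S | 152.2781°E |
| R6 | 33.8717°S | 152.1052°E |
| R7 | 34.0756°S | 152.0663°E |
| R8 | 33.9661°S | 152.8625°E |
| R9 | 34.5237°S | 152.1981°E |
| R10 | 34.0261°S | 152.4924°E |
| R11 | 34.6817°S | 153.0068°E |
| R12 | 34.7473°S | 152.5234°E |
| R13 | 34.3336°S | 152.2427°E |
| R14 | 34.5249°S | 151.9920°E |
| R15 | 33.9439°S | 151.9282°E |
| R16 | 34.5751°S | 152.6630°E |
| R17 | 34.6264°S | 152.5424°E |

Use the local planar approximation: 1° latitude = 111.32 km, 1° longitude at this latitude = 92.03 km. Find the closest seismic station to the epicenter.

Distances from 34.1867°S, 152.5137°E:
R3: √((0.1595·111.32)² + (0.2121·92.03)²) = √(315.259201 + 381.013340) = 26.3870 km
R4: √((0.0284·111.32)² + (-0.0215·92.03)²) = √(9.995006 + 3.915036) = 3.7296 km
R5: √((-0.0105·111.32)² + (-0.2356·92.03)²) = √(1.366234 + 470.120746) = 21.7138 km
R6: √((0.3150·111.32)² + (-0.4085·92.03)²) = √(1229.610330 + 1413.328009) = 51.4095 km
R7: √((0.1111·111.32)² + (-0.4474·92.03)²) = √(152.958816 + 1695.316557) = 42.9916 km
R8: √((0.2206·111.32)² + (0.3488·92.03)²) = √(603.055679 + 1030.414109) = 40.4162 km
R9: √((-0.3370·111.32)² + (-0.3156·92.03)²) = √(1407.363220 + 843.592739) = 47.4442 km
R10: √((0.1606·111.32)² + (-0.0213·92.03)²) = √(319.622598 + 3.842537) = 17.9851 km
R11: √((-0.4950·111.32)² + (0.4931·92.03)²) = √(3036.384692 + 2059.343765) = 71.3844 km
R12: √((-0.5606·111.32)² + (0.0097·92.03)²) = √(3894.507838 + 0.796897) = 62.4124 km
R13: √((-0.1469·111.32)² + (-0.2710·92.03)²) = √(267.417600 + 622.010084) = 29.8233 km
R14: √((-0.3382·111.32)² + (-0.5217·92.03)²) = √(1417.403830 + 2305.157041) = 61.0128 km
R15: √((0.2428·111.32)² + (-0.5855·92.03)²) = √(730.539596 + 2903.438577) = 60.2825 km
R16: √((-0.3884·111.32)² + (0.1493·92.03)²) = √(1869.411189 + 188.789771) = 45.3674 km
R17: √((-0.4397·111.32)² + (0.0287·92.03)²) = √(2395.848358 + 6.976260) = 49.0186 km
Minimum: R4 at 3.7296 km.

R4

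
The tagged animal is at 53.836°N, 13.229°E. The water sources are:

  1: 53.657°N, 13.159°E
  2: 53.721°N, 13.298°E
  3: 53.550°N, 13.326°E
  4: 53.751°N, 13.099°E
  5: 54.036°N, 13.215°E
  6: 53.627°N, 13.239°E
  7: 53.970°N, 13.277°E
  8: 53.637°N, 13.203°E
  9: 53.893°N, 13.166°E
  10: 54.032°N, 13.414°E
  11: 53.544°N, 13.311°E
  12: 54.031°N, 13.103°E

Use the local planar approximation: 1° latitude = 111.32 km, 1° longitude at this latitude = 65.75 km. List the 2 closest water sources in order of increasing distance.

9, 4

Distances from 53.836°N, 13.229°E:
1: √((-0.179·111.32)² + (-0.070·65.75)²) = √(397.05663 + 21.18301) = 20.451 km
2: √((-0.115·111.32)² + (0.069·65.75)²) = √(163.88608 + 20.58210) = 13.582 km
3: √((-0.286·111.32)² + (0.097·65.75)²) = √(1013.62768 + 40.67570) = 32.470 km
4: √((-0.085·111.32)² + (-0.130·65.75)²) = √(89.53323 + 73.05976) = 12.751 km
5: √((0.200·111.32)² + (-0.014·65.75)²) = √(495.68570 + 0.84732) = 22.283 km
6: √((-0.209·111.32)² + (0.010·65.75)²) = √(541.30117 + 0.43231) = 23.275 km
7: √((0.134·111.32)² + (0.048·65.75)²) = √(222.51331 + 9.96034) = 15.247 km
8: √((-0.199·111.32)² + (-0.026·65.75)²) = √(490.74123 + 2.92239) = 22.219 km
9: √((0.057·111.32)² + (-0.063·65.75)²) = √(40.26207 + 17.15824) = 7.578 km
10: √((0.196·111.32)² + (0.185·65.75)²) = √(476.05654 + 147.95681) = 24.980 km
11: √((-0.292·111.32)² + (0.082·65.75)²) = √(1056.60363 + 29.06827) = 32.950 km
12: √((0.195·111.32)² + (-0.126·65.75)²) = √(471.21121 + 68.63294) = 23.235 km
Sorted: 9 (7.578 km) < 4 (12.751 km) < 2 (13.582 km) < 7 (15.247 km) < …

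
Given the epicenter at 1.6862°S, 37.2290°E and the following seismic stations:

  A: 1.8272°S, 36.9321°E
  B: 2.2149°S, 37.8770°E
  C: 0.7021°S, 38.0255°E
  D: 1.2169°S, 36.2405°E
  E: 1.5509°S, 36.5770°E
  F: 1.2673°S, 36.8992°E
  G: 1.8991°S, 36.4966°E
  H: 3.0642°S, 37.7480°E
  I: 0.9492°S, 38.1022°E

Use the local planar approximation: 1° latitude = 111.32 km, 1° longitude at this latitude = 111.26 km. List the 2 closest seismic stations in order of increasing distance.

Distances from 1.6862°S, 37.2290°E:
A: √((-0.1410·111.32)² + (-0.2969·111.26)²) = √(246.368183 + 1091.185299) = 36.5726 km
B: √((-0.5287·111.32)² + (0.6480·111.26)²) = √(3463.897371 + 5197.902428) = 93.0688 km
C: √((0.9841·111.32)² + (0.7965·111.26)²) = √(12001.205129 + 7853.254494) = 140.9059 km
D: √((0.4693·111.32)² + (-0.9885·111.26)²) = √(2729.276299 + 12095.712580) = 121.7579 km
E: √((0.1353·111.32)² + (-0.6520·111.26)²) = √(226.851674 + 5262.272124) = 74.0886 km
F: √((0.4189·111.32)² + (-0.3298·111.26)²) = √(2174.538574 + 1346.416465) = 59.3376 km
G: √((-0.2129·111.32)² + (-0.7324·111.26)²) = √(561.691327 + 6640.102486) = 84.8634 km
H: √((-1.3780·111.32)² + (0.5190·111.26)²) = √(23531.240929 + 3334.362607) = 163.9073 km
I: √((0.7370·111.32)² + (0.8732·111.26)²) = √(6731.027595 + 9438.556183) = 127.1597 km
Sorted: A (36.5726 km) < F (59.3376 km) < E (74.0886 km) < G (84.8634 km) < …

A, F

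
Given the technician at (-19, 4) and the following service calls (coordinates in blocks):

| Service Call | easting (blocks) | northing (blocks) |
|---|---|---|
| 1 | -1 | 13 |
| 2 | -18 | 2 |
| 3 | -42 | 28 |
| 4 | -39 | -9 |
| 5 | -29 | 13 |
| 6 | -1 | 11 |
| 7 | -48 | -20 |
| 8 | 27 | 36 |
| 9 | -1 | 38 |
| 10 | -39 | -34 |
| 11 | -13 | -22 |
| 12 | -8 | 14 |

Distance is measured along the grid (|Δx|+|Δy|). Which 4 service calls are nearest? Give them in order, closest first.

2, 5, 12, 6

Distances from (-19, 4):
1: |18| + |9| = 18 + 9 = 27 blocks
2: |1| + |-2| = 1 + 2 = 3 blocks
3: |-23| + |24| = 23 + 24 = 47 blocks
4: |-20| + |-13| = 20 + 13 = 33 blocks
5: |-10| + |9| = 10 + 9 = 19 blocks
6: |18| + |7| = 18 + 7 = 25 blocks
7: |-29| + |-24| = 29 + 24 = 53 blocks
8: |46| + |32| = 46 + 32 = 78 blocks
9: |18| + |34| = 18 + 34 = 52 blocks
10: |-20| + |-38| = 20 + 38 = 58 blocks
11: |6| + |-26| = 6 + 26 = 32 blocks
12: |11| + |10| = 11 + 10 = 21 blocks
Sorted: 2 (3 blocks) < 5 (19 blocks) < 12 (21 blocks) < 6 (25 blocks) < 1 (27 blocks) < 11 (32 blocks) < …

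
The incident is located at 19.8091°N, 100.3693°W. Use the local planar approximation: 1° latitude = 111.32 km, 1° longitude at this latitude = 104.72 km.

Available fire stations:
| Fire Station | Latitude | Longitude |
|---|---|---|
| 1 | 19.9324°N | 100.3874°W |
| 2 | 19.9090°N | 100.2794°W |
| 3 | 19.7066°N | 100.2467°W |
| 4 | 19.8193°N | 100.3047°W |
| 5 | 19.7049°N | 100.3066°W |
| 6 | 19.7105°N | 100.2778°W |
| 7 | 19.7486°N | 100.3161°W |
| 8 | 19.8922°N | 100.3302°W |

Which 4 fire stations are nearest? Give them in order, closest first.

Distances from 19.8091°N, 100.3693°W:
1: √((0.1233·111.32)² + (-0.0181·104.72)²) = √(188.396378 + 3.592662) = 13.8560 km
2: √((0.0999·111.32)² + (0.0899·104.72)²) = √(123.673705 + 88.629572) = 14.5706 km
3: √((-0.1025·111.32)² + (0.1226·104.72)²) = √(130.194946 + 164.831499) = 17.1763 km
4: √((0.0102·111.32)² + (0.0646·104.72)²) = √(1.289278 + 45.764034) = 6.8595 km
5: √((-0.1042·111.32)² + (0.0627·104.72)²) = √(134.549421 + 43.111621) = 13.3290 km
6: √((-0.0986·111.32)² + (0.0915·104.72)²) = √(120.475913 + 91.812424) = 14.5701 km
7: √((-0.0605·111.32)² + (0.0532·104.72)²) = √(45.358339 + 31.037200) = 8.7405 km
8: √((0.0831·111.32)² + (0.0391·104.72)²) = √(85.575302 + 16.765356) = 10.1164 km
Sorted: 4 (6.8595 km) < 7 (8.7405 km) < 8 (10.1164 km) < 5 (13.3290 km) < 1 (13.8560 km) < 6 (14.5701 km) < …

4, 7, 8, 5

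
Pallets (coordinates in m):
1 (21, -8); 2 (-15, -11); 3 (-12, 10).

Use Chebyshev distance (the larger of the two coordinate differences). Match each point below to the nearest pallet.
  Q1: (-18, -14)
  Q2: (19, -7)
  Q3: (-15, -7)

Q1→2; Q2→1; Q3→2

Q1 at (-18, -14):
  1: 39 m
  2: 3 m
  3: 24 m
  → nearest: 2 (3 m)
Q2 at (19, -7):
  1: 2 m
  2: 34 m
  3: 31 m
  → nearest: 1 (2 m)
Q3 at (-15, -7):
  1: 36 m
  2: 4 m
  3: 17 m
  → nearest: 2 (4 m)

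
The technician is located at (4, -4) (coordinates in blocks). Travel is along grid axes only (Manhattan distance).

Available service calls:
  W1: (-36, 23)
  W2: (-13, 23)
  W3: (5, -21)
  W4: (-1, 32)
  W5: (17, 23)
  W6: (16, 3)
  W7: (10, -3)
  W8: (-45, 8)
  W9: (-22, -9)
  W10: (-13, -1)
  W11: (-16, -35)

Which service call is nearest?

W7

Distances from (4, -4):
W1: |-40| + |27| = 40 + 27 = 67 blocks
W2: |-17| + |27| = 17 + 27 = 44 blocks
W3: |1| + |-17| = 1 + 17 = 18 blocks
W4: |-5| + |36| = 5 + 36 = 41 blocks
W5: |13| + |27| = 13 + 27 = 40 blocks
W6: |12| + |7| = 12 + 7 = 19 blocks
W7: |6| + |1| = 6 + 1 = 7 blocks
W8: |-49| + |12| = 49 + 12 = 61 blocks
W9: |-26| + |-5| = 26 + 5 = 31 blocks
W10: |-17| + |3| = 17 + 3 = 20 blocks
W11: |-20| + |-31| = 20 + 31 = 51 blocks
Minimum: W7 at 7 blocks.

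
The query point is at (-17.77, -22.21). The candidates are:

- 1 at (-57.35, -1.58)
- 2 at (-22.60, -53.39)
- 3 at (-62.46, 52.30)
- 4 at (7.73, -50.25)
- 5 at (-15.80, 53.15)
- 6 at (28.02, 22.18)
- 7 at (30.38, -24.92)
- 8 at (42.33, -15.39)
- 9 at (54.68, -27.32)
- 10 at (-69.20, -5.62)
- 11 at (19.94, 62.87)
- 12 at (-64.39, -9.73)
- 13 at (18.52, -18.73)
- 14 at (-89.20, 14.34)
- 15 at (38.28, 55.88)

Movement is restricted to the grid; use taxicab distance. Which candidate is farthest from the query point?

15

Distances from (-17.77, -22.21):
1: |-39.58| + |20.63| = 39.58 + 20.63 = 60.21
2: |-4.83| + |-31.18| = 4.83 + 31.18 = 36.01
3: |-44.69| + |74.51| = 44.69 + 74.51 = 119.20
4: |25.50| + |-28.04| = 25.50 + 28.04 = 53.54
5: |1.97| + |75.36| = 1.97 + 75.36 = 77.33
6: |45.79| + |44.39| = 45.79 + 44.39 = 90.18
7: |48.15| + |-2.71| = 48.15 + 2.71 = 50.86
8: |60.10| + |6.82| = 60.10 + 6.82 = 66.92
9: |72.45| + |-5.11| = 72.45 + 5.11 = 77.56
10: |-51.43| + |16.59| = 51.43 + 16.59 = 68.02
11: |37.71| + |85.08| = 37.71 + 85.08 = 122.79
12: |-46.62| + |12.48| = 46.62 + 12.48 = 59.10
13: |36.29| + |3.48| = 36.29 + 3.48 = 39.77
14: |-71.43| + |36.55| = 71.43 + 36.55 = 107.98
15: |56.05| + |78.09| = 56.05 + 78.09 = 134.14
Maximum: 15 at 134.14.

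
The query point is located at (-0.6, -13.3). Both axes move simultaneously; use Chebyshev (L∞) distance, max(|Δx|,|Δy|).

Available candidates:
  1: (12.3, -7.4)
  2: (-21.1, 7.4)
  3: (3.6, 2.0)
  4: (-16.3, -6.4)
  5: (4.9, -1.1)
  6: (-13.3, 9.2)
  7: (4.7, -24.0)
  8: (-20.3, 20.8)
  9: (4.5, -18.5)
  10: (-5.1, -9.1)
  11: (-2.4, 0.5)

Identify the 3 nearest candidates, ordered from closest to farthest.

10, 9, 7

Distances from (-0.6, -13.3):
1: max(|12.9|, |5.9|) = 12.9
2: max(|-20.5|, |20.7|) = 20.7
3: max(|4.2|, |15.3|) = 15.3
4: max(|-15.7|, |6.9|) = 15.7
5: max(|5.5|, |12.2|) = 12.2
6: max(|-12.7|, |22.5|) = 22.5
7: max(|5.3|, |-10.7|) = 10.7
8: max(|-19.7|, |34.1|) = 34.1
9: max(|5.1|, |-5.2|) = 5.2
10: max(|-4.5|, |4.2|) = 4.5
11: max(|-1.8|, |13.8|) = 13.8
Sorted: 10 (4.5) < 9 (5.2) < 7 (10.7) < 5 (12.2) < 1 (12.9) < …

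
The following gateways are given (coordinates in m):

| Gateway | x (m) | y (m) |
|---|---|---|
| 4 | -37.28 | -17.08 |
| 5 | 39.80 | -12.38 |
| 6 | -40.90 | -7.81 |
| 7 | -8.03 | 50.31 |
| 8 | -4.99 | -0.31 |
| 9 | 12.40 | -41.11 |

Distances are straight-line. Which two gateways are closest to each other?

4 and 6

Pairwise distances:
4–5: √((77.08)² + (4.70)²) = √(5941.3264 + 22.0900) = 77.22 m
4–6: √((-3.62)² + (9.27)²) = √(13.1044 + 85.9329) = 9.95 m
4–7: √((29.25)² + (67.39)²) = √(855.5625 + 4541.4121) = 73.46 m
4–8: √((32.29)² + (16.77)²) = √(1042.6441 + 281.2329) = 36.39 m
4–9: √((49.68)² + (-24.03)²) = √(2468.1024 + 577.4409) = 55.19 m
5–6: √((-80.70)² + (4.57)²) = √(6512.4900 + 20.8849) = 80.83 m
5–7: √((-47.83)² + (62.69)²) = √(2287.7089 + 3930.0361) = 78.85 m
5–8: √((-44.79)² + (12.07)²) = √(2006.1441 + 145.6849) = 46.39 m
5–9: √((-27.40)² + (-28.73)²) = √(750.7600 + 825.4129) = 39.70 m
6–7: √((32.87)² + (58.12)²) = √(1080.4369 + 3377.9344) = 66.77 m
6–8: √((35.91)² + (7.50)²) = √(1289.5281 + 56.2500) = 36.68 m
6–9: √((53.30)² + (-33.30)²) = √(2840.8900 + 1108.8900) = 62.85 m
7–8: √((3.04)² + (-50.62)²) = √(9.2416 + 2562.3844) = 50.71 m
7–9: √((20.43)² + (-91.42)²) = √(417.3849 + 8357.6164) = 93.67 m
8–9: √((17.39)² + (-40.80)²) = √(302.4121 + 1664.6400) = 44.35 m
Closest pair: 4–6 at 9.95 m.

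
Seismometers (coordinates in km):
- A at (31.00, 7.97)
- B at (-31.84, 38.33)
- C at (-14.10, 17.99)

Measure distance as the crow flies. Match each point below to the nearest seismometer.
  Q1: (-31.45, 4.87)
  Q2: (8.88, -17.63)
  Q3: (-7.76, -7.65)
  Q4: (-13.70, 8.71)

Q1→C; Q2→A; Q3→C; Q4→C

Q1 at (-31.45, 4.87):
  A: √((62.45)² + (3.10)²) = √(3900.0025 + 9.6100) = 62.53 km
  B: √((-0.39)² + (33.46)²) = √(0.1521 + 1119.5716) = 33.46 km
  C: √((17.35)² + (13.12)²) = √(301.0225 + 172.1344) = 21.75 km
  → nearest: C (21.75 km)
Q2 at (8.88, -17.63):
  A: √((22.12)² + (25.60)²) = √(489.2944 + 655.3600) = 33.83 km
  B: √((-40.72)² + (55.96)²) = √(1658.1184 + 3131.5216) = 69.21 km
  C: √((-22.98)² + (35.62)²) = √(528.0804 + 1268.7844) = 42.39 km
  → nearest: A (33.83 km)
Q3 at (-7.76, -7.65):
  A: √((38.76)² + (15.62)²) = √(1502.3376 + 243.9844) = 41.79 km
  B: √((-24.08)² + (45.98)²) = √(579.8464 + 2114.1604) = 51.90 km
  C: √((-6.34)² + (25.64)²) = √(40.1956 + 657.4096) = 26.41 km
  → nearest: C (26.41 km)
Q4 at (-13.70, 8.71):
  A: √((44.70)² + (-0.74)²) = √(1998.0900 + 0.5476) = 44.71 km
  B: √((-18.14)² + (29.62)²) = √(329.0596 + 877.3444) = 34.73 km
  C: √((-0.40)² + (9.28)²) = √(0.1600 + 86.1184) = 9.29 km
  → nearest: C (9.29 km)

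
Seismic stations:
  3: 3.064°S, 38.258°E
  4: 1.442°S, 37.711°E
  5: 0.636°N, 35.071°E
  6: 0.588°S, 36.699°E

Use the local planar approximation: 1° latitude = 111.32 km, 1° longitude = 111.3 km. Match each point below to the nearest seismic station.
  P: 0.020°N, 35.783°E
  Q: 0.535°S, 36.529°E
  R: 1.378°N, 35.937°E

P at 0.020°N, 35.783°E:
  3: 440.164 km
  4: 269.323 km
  5: 104.796 km
  6: 122.372 km
  → nearest: 5 (104.796 km)
Q at 0.535°S, 36.529°E:
  3: 341.014 km
  4: 165.836 km
  5: 208.149 km
  6: 19.820 km
  → nearest: 6 (19.820 km)
R at 1.378°N, 35.937°E:
  3: 557.895 km
  4: 370.853 km
  5: 126.937 km
  6: 234.713 km
  → nearest: 5 (126.937 km)

P→5; Q→6; R→5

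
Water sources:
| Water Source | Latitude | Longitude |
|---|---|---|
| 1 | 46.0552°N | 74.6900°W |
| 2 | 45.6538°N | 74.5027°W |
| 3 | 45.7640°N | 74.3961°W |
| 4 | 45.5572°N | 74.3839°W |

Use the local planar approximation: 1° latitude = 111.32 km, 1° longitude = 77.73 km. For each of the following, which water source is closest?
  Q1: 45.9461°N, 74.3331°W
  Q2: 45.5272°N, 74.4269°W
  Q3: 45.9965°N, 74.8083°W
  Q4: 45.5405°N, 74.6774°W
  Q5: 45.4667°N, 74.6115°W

Q1→3; Q2→4; Q3→1; Q4→2; Q5→4

Q1 at 45.9461°N, 74.3331°W:
  1: √((0.1091·111.32)² + (-0.3569·77.73)²) = √(147.501316 + 769.609520) = 30.2838 km
  2: √((-0.2923·111.32)² + (-0.1696·77.73)²) = √(1058.775848 + 173.791700) = 35.1079 km
  3: √((-0.1821·111.32)² + (-0.0630·77.73)²) = √(410.928523 + 23.980511) = 20.8545 km
  4: √((-0.3889·111.32)² + (-0.0508·77.73)²) = √(1874.227395 + 15.592105) = 43.4721 km
  → nearest: 3 (20.8545 km)
Q2 at 45.5272°N, 74.4269°W:
  1: √((0.5280·111.32)² + (-0.2631·77.73)²) = √(3454.731027 + 418.233707) = 62.2331 km
  2: √((0.1266·111.32)² + (-0.0758·77.73)²) = √(198.615806 + 34.714886) = 15.2752 km
  3: √((0.2368·111.32)² + (0.0308·77.73)²) = √(694.879967 + 5.731638) = 26.4691 km
  4: √((0.0300·111.32)² + (0.0430·77.73)²) = √(11.152928 + 11.171571) = 4.7249 km
  → nearest: 4 (4.7249 km)
Q3 at 45.9965°N, 74.8083°W:
  1: √((0.0587·111.32)² + (0.1183·77.73)²) = √(42.699481 + 84.556466) = 11.2808 km
  2: √((-0.3427·111.32)² + (0.3056·77.73)²) = √(1455.373974 + 564.266198) = 44.9404 km
  3: √((-0.2325·111.32)² + (0.4122·77.73)²) = √(669.872748 + 1026.581209) = 41.1880 km
  4: √((-0.4393·111.32)² + (0.4244·77.73)²) = √(2391.491281 + 1088.248522) = 58.9893 km
  → nearest: 1 (11.2808 km)
Q4 at 45.5405°N, 74.6774°W:
  1: √((0.5147·111.32)² + (-0.0126·77.73)²) = √(3282.877911 + 0.959220) = 57.3048 km
  2: √((0.1133·111.32)² + (0.1747·77.73)²) = √(159.076569 + 184.400946) = 18.5331 km
  3: √((0.2235·111.32)² + (0.2813·77.73)²) = √(619.015395 + 478.097860) = 33.1227 km
  4: √((0.0167·111.32)² + (0.2935·77.73)²) = √(3.456045 + 520.467417) = 22.8894 km
  → nearest: 2 (18.5331 km)
Q5 at 45.4667°N, 74.6115°W:
  1: √((0.5885·111.32)² + (-0.0785·77.73)²) = √(4291.798560 + 37.232024) = 65.7954 km
  2: √((0.1871·111.32)² + (0.1088·77.73)²) = √(433.804418 + 71.521255) = 22.4795 km
  3: √((0.2973·111.32)² + (0.2154·77.73)²) = √(1095.307884 + 280.329455) = 37.0896 km
  4: √((0.0905·111.32)² + (0.2276·77.73)²) = √(101.494744 + 312.983794) = 20.3587 km
  → nearest: 4 (20.3587 km)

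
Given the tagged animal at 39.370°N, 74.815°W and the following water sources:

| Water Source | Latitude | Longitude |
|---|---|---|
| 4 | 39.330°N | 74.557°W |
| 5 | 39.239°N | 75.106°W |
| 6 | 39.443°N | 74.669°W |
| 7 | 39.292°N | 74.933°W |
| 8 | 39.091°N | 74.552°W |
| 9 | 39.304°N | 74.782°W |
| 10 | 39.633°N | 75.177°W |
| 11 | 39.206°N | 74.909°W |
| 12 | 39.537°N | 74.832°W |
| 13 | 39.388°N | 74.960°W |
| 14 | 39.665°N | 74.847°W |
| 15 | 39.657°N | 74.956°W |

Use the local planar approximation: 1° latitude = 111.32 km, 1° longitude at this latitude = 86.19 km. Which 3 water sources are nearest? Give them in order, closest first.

9, 13, 7

Distances from 39.370°N, 74.815°W:
4: 22.678 km
5: 29.013 km
6: 14.980 km
7: 13.373 km
8: 38.451 km
9: 7.878 km
10: 42.786 km
11: 19.973 km
12: 18.648 km
13: 12.657 km
14: 32.955 km
15: 34.182 km
Sorted: 9 (7.878 km) < 13 (12.657 km) < 7 (13.373 km) < 6 (14.980 km) < 12 (18.648 km) < …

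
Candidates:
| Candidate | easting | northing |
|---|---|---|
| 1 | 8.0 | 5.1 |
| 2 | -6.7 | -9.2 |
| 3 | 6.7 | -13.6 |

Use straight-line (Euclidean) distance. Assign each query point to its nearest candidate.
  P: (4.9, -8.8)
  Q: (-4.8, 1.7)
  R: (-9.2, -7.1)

P→3; Q→2; R→2

P at (4.9, -8.8):
  1: 14.2
  2: 11.6
  3: 5.1
  → nearest: 3 (5.1)
Q at (-4.8, 1.7):
  1: 13.2
  2: 11.1
  3: 19.1
  → nearest: 2 (11.1)
R at (-9.2, -7.1):
  1: 21.1
  2: 3.3
  3: 17.2
  → nearest: 2 (3.3)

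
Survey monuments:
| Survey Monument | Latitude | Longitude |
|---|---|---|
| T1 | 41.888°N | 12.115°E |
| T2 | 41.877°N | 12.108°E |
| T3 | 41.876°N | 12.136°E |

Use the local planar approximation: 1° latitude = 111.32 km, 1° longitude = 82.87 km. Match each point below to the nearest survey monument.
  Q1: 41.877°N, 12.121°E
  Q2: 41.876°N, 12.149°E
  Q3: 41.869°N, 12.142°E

Q1→T2; Q2→T3; Q3→T3

Q1 at 41.877°N, 12.121°E:
  T1: 1.321619 km
  T2: 1.077310 km
  T3: 1.248025 km
  → nearest: T2 (1.077310 km)
Q2 at 41.876°N, 12.149°E:
  T1: 3.118209 km
  T2: 3.399493 km
  T3: 1.077310 km
  → nearest: T3 (1.077310 km)
Q3 at 41.869°N, 12.142°E:
  T1: 3.078949 km
  T2: 2.954971 km
  T3: 0.924361 km
  → nearest: T3 (0.924361 km)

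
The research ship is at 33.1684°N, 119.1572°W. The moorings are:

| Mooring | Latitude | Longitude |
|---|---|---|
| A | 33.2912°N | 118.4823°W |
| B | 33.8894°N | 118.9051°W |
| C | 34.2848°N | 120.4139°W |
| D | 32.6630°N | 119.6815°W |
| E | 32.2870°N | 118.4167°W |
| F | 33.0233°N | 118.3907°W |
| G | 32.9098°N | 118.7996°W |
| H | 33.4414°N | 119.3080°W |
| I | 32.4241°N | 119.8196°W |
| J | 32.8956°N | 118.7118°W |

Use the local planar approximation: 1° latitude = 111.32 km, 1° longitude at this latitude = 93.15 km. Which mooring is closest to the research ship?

Distances from 33.1684°N, 119.1572°W:
A: 64.3360 km
B: 83.6266 km
C: 170.7289 km
D: 74.5018 km
E: 119.9372 km
F: 73.2038 km
G: 44.0261 km
H: 33.4797 km
I: 103.3065 km
J: 51.4156 km
Minimum: H at 33.4797 km.

H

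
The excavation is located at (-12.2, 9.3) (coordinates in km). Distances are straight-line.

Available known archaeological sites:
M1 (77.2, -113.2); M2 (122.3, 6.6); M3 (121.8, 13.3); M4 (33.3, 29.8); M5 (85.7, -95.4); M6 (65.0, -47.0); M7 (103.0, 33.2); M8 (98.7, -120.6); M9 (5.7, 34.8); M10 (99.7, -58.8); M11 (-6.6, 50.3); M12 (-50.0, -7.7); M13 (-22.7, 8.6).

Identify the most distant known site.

Distances from (-12.2, 9.3):
M1: 151.65 km
M2: 134.53 km
M3: 134.06 km
M4: 49.90 km
M5: 143.34 km
M6: 95.55 km
M7: 117.65 km
M8: 170.80 km
M9: 31.16 km
M10: 130.99 km
M11: 41.38 km
M12: 41.45 km
M13: 10.52 km
Maximum: M8 at 170.80 km.

M8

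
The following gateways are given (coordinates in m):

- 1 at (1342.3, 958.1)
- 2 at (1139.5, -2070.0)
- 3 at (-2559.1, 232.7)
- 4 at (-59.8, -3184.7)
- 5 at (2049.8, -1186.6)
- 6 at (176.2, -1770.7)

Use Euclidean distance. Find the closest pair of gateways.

2 and 6

Pairwise distances:
1–2: 3034.9 m
1–3: 3968.3 m
1–4: 4373.6 m
1–5: 2258.4 m
1–6: 2967.5 m
2–3: 4356.8 m
2–4: 1637.3 m
2–5: 1268.5 m
2–6: 1008.7 m
3–4: 4233.8 m
3–5: 4822.5 m
3–6: 3390.5 m
4–5: 2905.7 m
4–6: 1433.6 m
5–6: 1962.5 m
Closest pair: 2–6 at 1008.7 m.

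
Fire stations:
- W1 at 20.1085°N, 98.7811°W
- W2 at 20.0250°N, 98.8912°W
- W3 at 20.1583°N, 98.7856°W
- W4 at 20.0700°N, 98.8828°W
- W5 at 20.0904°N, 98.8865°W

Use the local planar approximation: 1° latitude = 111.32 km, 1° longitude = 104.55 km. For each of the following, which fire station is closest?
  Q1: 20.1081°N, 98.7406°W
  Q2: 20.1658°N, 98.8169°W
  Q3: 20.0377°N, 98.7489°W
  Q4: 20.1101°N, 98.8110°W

Q1→W1; Q2→W3; Q3→W1; Q4→W1

Q1 at 20.1081°N, 98.7406°W:
  W1: 4.2345 km
  W2: 18.2616 km
  W3: 7.3050 km
  W4: 15.4602 km
  W5: 15.3806 km
  → nearest: W1 (4.2345 km)
Q2 at 20.1658°N, 98.8169°W:
  W1: 7.3957 km
  W2: 17.4932 km
  W3: 3.3772 km
  W4: 12.6965 km
  W5: 11.1086 km
  → nearest: W3 (3.3772 km)
Q3 at 20.0377°N, 98.7489°W:
  W1: 8.5703 km
  W2: 14.9445 km
  W3: 13.9627 km
  W4: 14.4536 km
  W5: 15.5363 km
  → nearest: W1 (8.5703 km)
Q4 at 20.1101°N, 98.8110°W:
  W1: 3.1311 km
  W2: 12.6511 km
  W3: 5.9868 km
  W4: 8.7337 km
  W5: 8.1925 km
  → nearest: W1 (3.1311 km)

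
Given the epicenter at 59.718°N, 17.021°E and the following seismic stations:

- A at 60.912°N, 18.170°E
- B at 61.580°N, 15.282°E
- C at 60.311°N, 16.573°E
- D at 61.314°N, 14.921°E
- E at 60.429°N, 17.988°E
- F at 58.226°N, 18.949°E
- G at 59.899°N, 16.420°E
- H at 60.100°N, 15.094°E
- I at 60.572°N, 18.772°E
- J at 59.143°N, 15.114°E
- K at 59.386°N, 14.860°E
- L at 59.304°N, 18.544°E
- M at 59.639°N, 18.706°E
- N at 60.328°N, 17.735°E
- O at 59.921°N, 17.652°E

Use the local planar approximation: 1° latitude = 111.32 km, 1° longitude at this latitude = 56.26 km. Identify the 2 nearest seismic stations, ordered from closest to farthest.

G, O

Distances from 59.718°N, 17.021°E:
A: √((1.194·111.32)² + (1.149·56.26)²) = √(17666.68432 + 4178.68383) = 147.802 km
B: √((1.862·111.32)² + (-1.739·56.26)²) = √(42964.10296 + 9571.91029) = 229.207 km
C: √((0.593·111.32)² + (-0.448·56.26)²) = √(4357.68448 + 635.26581) = 70.661 km
D: √((1.596·111.32)² + (-2.100·56.26)²) = √(31565.46340 + 13958.47732) = 213.363 km
E: √((0.711·111.32)² + (0.967·56.26)²) = √(6264.48822 + 2959.73211) = 96.043 km
F: √((-1.492·111.32)² + (1.928·56.26)²) = √(27585.70208 + 11765.58470) = 198.372 km
G: √((0.181·111.32)² + (-0.601·56.26)²) = √(405.97898 + 1143.26893) = 39.360 km
H: √((0.382·111.32)² + (-1.927·56.26)²) = √(1808.31099 + 11753.38291) = 116.455 km
I: √((0.854·111.32)² + (1.751·56.26)²) = √(9037.78773 + 9704.46835) = 136.902 km
J: √((-0.575·111.32)² + (-1.907·56.26)²) = √(4097.15208 + 11510.67632) = 124.931 km
K: √((-0.332·111.32)² + (-2.161·56.26)²) = √(1365.91150 + 14781.17604) = 127.071 km
L: √((-0.414·111.32)² + (1.523·56.26)²) = √(2123.96364 + 7341.74443) = 97.292 km
M: √((-0.079·111.32)² + (1.685·56.26)²) = √(77.33936 + 8986.67976) = 95.205 km
N: √((0.610·111.32)² + (0.714·56.26)²) = √(4611.11619 + 1613.59998) = 78.897 km
O: √((0.203·111.32)² + (0.631·56.26)²) = √(510.66780 + 1260.25426) = 42.082 km
Sorted: G (39.360 km) < O (42.082 km) < C (70.661 km) < N (78.897 km) < …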